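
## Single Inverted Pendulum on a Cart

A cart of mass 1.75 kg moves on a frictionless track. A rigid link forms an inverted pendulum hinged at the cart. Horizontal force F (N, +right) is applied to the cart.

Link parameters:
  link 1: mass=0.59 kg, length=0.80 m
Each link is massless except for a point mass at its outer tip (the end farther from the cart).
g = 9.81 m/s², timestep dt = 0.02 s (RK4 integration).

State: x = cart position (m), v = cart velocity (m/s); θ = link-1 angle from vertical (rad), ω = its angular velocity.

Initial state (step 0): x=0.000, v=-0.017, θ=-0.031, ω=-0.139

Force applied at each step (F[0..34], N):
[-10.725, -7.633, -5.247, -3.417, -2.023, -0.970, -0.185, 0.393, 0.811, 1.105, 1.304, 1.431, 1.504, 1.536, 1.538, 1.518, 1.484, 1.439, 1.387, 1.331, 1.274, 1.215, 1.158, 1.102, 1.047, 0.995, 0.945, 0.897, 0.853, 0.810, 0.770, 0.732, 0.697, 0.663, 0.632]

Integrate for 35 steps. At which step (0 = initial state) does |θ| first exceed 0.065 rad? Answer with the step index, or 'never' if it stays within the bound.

Answer: never

Derivation:
apply F[0]=-10.725 → step 1: x=-0.002, v=-0.137, θ=-0.032, ω=0.004
apply F[1]=-7.633 → step 2: x=-0.005, v=-0.223, θ=-0.031, ω=0.102
apply F[2]=-5.247 → step 3: x=-0.010, v=-0.280, θ=-0.029, ω=0.167
apply F[3]=-3.417 → step 4: x=-0.016, v=-0.318, θ=-0.025, ω=0.207
apply F[4]=-2.023 → step 5: x=-0.023, v=-0.339, θ=-0.021, ω=0.229
apply F[5]=-0.970 → step 6: x=-0.030, v=-0.349, θ=-0.016, ω=0.236
apply F[6]=-0.185 → step 7: x=-0.037, v=-0.350, θ=-0.011, ω=0.235
apply F[7]=+0.393 → step 8: x=-0.044, v=-0.345, θ=-0.007, ω=0.226
apply F[8]=+0.811 → step 9: x=-0.050, v=-0.336, θ=-0.002, ω=0.213
apply F[9]=+1.105 → step 10: x=-0.057, v=-0.323, θ=0.002, ω=0.197
apply F[10]=+1.304 → step 11: x=-0.063, v=-0.309, θ=0.006, ω=0.180
apply F[11]=+1.431 → step 12: x=-0.069, v=-0.293, θ=0.009, ω=0.162
apply F[12]=+1.504 → step 13: x=-0.075, v=-0.276, θ=0.012, ω=0.144
apply F[13]=+1.536 → step 14: x=-0.080, v=-0.260, θ=0.015, ω=0.127
apply F[14]=+1.538 → step 15: x=-0.085, v=-0.243, θ=0.017, ω=0.110
apply F[15]=+1.518 → step 16: x=-0.090, v=-0.227, θ=0.019, ω=0.094
apply F[16]=+1.484 → step 17: x=-0.094, v=-0.211, θ=0.021, ω=0.080
apply F[17]=+1.439 → step 18: x=-0.099, v=-0.196, θ=0.023, ω=0.066
apply F[18]=+1.387 → step 19: x=-0.102, v=-0.182, θ=0.024, ω=0.054
apply F[19]=+1.331 → step 20: x=-0.106, v=-0.168, θ=0.025, ω=0.043
apply F[20]=+1.274 → step 21: x=-0.109, v=-0.155, θ=0.025, ω=0.033
apply F[21]=+1.215 → step 22: x=-0.112, v=-0.143, θ=0.026, ω=0.024
apply F[22]=+1.158 → step 23: x=-0.115, v=-0.132, θ=0.026, ω=0.016
apply F[23]=+1.102 → step 24: x=-0.117, v=-0.121, θ=0.027, ω=0.009
apply F[24]=+1.047 → step 25: x=-0.120, v=-0.111, θ=0.027, ω=0.003
apply F[25]=+0.995 → step 26: x=-0.122, v=-0.101, θ=0.027, ω=-0.003
apply F[26]=+0.945 → step 27: x=-0.124, v=-0.092, θ=0.027, ω=-0.007
apply F[27]=+0.897 → step 28: x=-0.125, v=-0.084, θ=0.026, ω=-0.011
apply F[28]=+0.853 → step 29: x=-0.127, v=-0.076, θ=0.026, ω=-0.015
apply F[29]=+0.810 → step 30: x=-0.128, v=-0.068, θ=0.026, ω=-0.018
apply F[30]=+0.770 → step 31: x=-0.130, v=-0.061, θ=0.026, ω=-0.020
apply F[31]=+0.732 → step 32: x=-0.131, v=-0.054, θ=0.025, ω=-0.023
apply F[32]=+0.697 → step 33: x=-0.132, v=-0.048, θ=0.025, ω=-0.024
apply F[33]=+0.663 → step 34: x=-0.133, v=-0.042, θ=0.024, ω=-0.026
apply F[34]=+0.632 → step 35: x=-0.134, v=-0.036, θ=0.024, ω=-0.027
max |θ| = 0.032 ≤ 0.065 over all 36 states.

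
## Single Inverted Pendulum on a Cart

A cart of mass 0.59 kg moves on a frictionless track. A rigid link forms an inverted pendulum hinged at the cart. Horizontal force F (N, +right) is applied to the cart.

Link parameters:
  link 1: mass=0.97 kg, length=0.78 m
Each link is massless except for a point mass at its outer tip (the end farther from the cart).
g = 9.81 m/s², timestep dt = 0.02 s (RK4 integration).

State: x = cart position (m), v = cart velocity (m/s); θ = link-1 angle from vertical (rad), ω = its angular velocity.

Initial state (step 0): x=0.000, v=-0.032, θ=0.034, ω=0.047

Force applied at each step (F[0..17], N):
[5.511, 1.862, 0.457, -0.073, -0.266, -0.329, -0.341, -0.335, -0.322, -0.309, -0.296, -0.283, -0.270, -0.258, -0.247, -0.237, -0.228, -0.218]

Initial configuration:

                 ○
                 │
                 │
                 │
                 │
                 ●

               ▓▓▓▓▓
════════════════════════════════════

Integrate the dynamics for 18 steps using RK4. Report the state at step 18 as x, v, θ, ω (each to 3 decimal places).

apply F[0]=+5.511 → step 1: x=0.001, v=0.144, θ=0.033, ω=-0.170
apply F[1]=+1.862 → step 2: x=0.005, v=0.197, θ=0.029, ω=-0.230
apply F[2]=+0.457 → step 3: x=0.009, v=0.204, θ=0.024, ω=-0.232
apply F[3]=-0.073 → step 4: x=0.012, v=0.194, θ=0.020, ω=-0.214
apply F[4]=-0.266 → step 5: x=0.016, v=0.180, θ=0.016, ω=-0.191
apply F[5]=-0.329 → step 6: x=0.020, v=0.164, θ=0.012, ω=-0.168
apply F[6]=-0.341 → step 7: x=0.023, v=0.149, θ=0.009, ω=-0.146
apply F[7]=-0.335 → step 8: x=0.026, v=0.135, θ=0.006, ω=-0.126
apply F[8]=-0.322 → step 9: x=0.028, v=0.123, θ=0.004, ω=-0.109
apply F[9]=-0.309 → step 10: x=0.031, v=0.111, θ=0.002, ω=-0.094
apply F[10]=-0.296 → step 11: x=0.033, v=0.101, θ=0.000, ω=-0.080
apply F[11]=-0.283 → step 12: x=0.035, v=0.092, θ=-0.001, ω=-0.068
apply F[12]=-0.270 → step 13: x=0.036, v=0.083, θ=-0.003, ω=-0.058
apply F[13]=-0.258 → step 14: x=0.038, v=0.075, θ=-0.004, ω=-0.049
apply F[14]=-0.247 → step 15: x=0.039, v=0.068, θ=-0.005, ω=-0.041
apply F[15]=-0.237 → step 16: x=0.041, v=0.062, θ=-0.005, ω=-0.034
apply F[16]=-0.228 → step 17: x=0.042, v=0.056, θ=-0.006, ω=-0.028
apply F[17]=-0.218 → step 18: x=0.043, v=0.051, θ=-0.006, ω=-0.022

Answer: x=0.043, v=0.051, θ=-0.006, ω=-0.022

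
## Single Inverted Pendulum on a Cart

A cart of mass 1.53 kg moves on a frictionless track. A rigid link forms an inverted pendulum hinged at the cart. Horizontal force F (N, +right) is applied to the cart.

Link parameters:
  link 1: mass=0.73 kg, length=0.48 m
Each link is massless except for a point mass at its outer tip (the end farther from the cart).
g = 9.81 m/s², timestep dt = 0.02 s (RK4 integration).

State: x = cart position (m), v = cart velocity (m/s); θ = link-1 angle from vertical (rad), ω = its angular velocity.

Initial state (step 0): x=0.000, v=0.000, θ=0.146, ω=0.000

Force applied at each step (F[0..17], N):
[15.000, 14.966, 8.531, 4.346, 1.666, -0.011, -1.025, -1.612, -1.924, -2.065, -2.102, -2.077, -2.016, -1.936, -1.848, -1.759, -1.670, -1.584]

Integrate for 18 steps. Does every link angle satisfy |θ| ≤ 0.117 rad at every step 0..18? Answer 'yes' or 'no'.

Answer: no

Derivation:
apply F[0]=+15.000 → step 1: x=0.002, v=0.181, θ=0.143, ω=-0.314
apply F[1]=+14.966 → step 2: x=0.007, v=0.362, θ=0.133, ω=-0.632
apply F[2]=+8.531 → step 3: x=0.015, v=0.462, θ=0.119, ω=-0.785
apply F[3]=+4.346 → step 4: x=0.025, v=0.508, θ=0.103, ω=-0.836
apply F[4]=+1.666 → step 5: x=0.035, v=0.521, θ=0.086, ω=-0.825
apply F[5]=-0.011 → step 6: x=0.046, v=0.514, θ=0.070, ω=-0.778
apply F[6]=-1.025 → step 7: x=0.056, v=0.495, θ=0.056, ω=-0.713
apply F[7]=-1.612 → step 8: x=0.066, v=0.470, θ=0.042, ω=-0.640
apply F[8]=-1.924 → step 9: x=0.075, v=0.441, θ=0.030, ω=-0.566
apply F[9]=-2.065 → step 10: x=0.083, v=0.412, θ=0.019, ω=-0.495
apply F[10]=-2.102 → step 11: x=0.091, v=0.383, θ=0.010, ω=-0.429
apply F[11]=-2.077 → step 12: x=0.099, v=0.355, θ=0.002, ω=-0.368
apply F[12]=-2.016 → step 13: x=0.105, v=0.329, θ=-0.005, ω=-0.314
apply F[13]=-1.936 → step 14: x=0.112, v=0.304, θ=-0.010, ω=-0.266
apply F[14]=-1.848 → step 15: x=0.118, v=0.281, θ=-0.015, ω=-0.224
apply F[15]=-1.759 → step 16: x=0.123, v=0.260, θ=-0.019, ω=-0.186
apply F[16]=-1.670 → step 17: x=0.128, v=0.240, θ=-0.023, ω=-0.153
apply F[17]=-1.584 → step 18: x=0.133, v=0.222, θ=-0.026, ω=-0.125
Max |angle| over trajectory = 0.146 rad; bound = 0.117 → exceeded.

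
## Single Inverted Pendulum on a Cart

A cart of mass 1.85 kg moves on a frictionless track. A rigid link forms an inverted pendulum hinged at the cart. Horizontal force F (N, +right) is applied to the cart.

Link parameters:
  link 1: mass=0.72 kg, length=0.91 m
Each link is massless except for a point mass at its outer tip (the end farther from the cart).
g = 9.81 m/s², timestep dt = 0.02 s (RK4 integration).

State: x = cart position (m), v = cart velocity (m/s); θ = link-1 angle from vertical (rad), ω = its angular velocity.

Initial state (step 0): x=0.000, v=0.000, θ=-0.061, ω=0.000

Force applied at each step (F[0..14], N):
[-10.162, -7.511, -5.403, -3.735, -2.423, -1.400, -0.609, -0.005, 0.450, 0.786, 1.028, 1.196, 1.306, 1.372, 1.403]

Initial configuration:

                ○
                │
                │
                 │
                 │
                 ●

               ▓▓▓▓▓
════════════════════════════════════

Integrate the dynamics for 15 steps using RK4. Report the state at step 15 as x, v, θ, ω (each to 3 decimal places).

Answer: x=-0.075, v=-0.221, θ=0.001, ω=0.143

Derivation:
apply F[0]=-10.162 → step 1: x=-0.001, v=-0.105, θ=-0.060, ω=0.102
apply F[1]=-7.511 → step 2: x=-0.004, v=-0.182, θ=-0.057, ω=0.174
apply F[2]=-5.403 → step 3: x=-0.008, v=-0.236, θ=-0.053, ω=0.221
apply F[3]=-3.735 → step 4: x=-0.013, v=-0.272, θ=-0.049, ω=0.250
apply F[4]=-2.423 → step 5: x=-0.019, v=-0.295, θ=-0.043, ω=0.265
apply F[5]=-1.400 → step 6: x=-0.025, v=-0.307, θ=-0.038, ω=0.270
apply F[6]=-0.609 → step 7: x=-0.031, v=-0.311, θ=-0.033, ω=0.266
apply F[7]=-0.005 → step 8: x=-0.037, v=-0.309, θ=-0.027, ω=0.257
apply F[8]=+0.450 → step 9: x=-0.043, v=-0.302, θ=-0.022, ω=0.244
apply F[9]=+0.786 → step 10: x=-0.049, v=-0.292, θ=-0.018, ω=0.229
apply F[10]=+1.028 → step 11: x=-0.055, v=-0.280, θ=-0.013, ω=0.212
apply F[11]=+1.196 → step 12: x=-0.060, v=-0.266, θ=-0.009, ω=0.195
apply F[12]=+1.306 → step 13: x=-0.066, v=-0.251, θ=-0.006, ω=0.177
apply F[13]=+1.372 → step 14: x=-0.071, v=-0.236, θ=-0.002, ω=0.160
apply F[14]=+1.403 → step 15: x=-0.075, v=-0.221, θ=0.001, ω=0.143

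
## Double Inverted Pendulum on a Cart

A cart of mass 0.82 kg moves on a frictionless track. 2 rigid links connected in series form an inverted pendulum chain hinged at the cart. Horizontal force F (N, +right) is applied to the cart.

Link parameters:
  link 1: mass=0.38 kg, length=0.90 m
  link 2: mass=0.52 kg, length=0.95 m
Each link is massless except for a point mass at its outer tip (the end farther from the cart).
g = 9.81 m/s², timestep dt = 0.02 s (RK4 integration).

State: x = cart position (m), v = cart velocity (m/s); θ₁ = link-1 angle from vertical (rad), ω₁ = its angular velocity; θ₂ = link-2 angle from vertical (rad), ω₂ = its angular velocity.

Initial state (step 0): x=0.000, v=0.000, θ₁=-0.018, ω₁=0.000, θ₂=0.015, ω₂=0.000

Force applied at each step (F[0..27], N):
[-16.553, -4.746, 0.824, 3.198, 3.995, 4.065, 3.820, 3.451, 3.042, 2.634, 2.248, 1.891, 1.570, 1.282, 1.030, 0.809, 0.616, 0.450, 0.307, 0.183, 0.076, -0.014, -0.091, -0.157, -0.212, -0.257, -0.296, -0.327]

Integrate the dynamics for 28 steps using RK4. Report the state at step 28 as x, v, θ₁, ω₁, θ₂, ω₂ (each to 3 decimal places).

apply F[0]=-16.553 → step 1: x=-0.004, v=-0.400, θ₁=-0.014, ω₁=0.431, θ₂=0.015, ω₂=0.016
apply F[1]=-4.746 → step 2: x=-0.013, v=-0.514, θ₁=-0.004, ω₁=0.549, θ₂=0.016, ω₂=0.028
apply F[2]=+0.824 → step 3: x=-0.023, v=-0.494, θ₁=0.007, ω₁=0.523, θ₂=0.016, ω₂=0.034
apply F[3]=+3.198 → step 4: x=-0.032, v=-0.419, θ₁=0.016, ω₁=0.440, θ₂=0.017, ω₂=0.037
apply F[4]=+3.995 → step 5: x=-0.040, v=-0.326, θ₁=0.024, ω₁=0.342, θ₂=0.018, ω₂=0.035
apply F[5]=+4.065 → step 6: x=-0.045, v=-0.232, θ₁=0.030, ω₁=0.247, θ₂=0.018, ω₂=0.031
apply F[6]=+3.820 → step 7: x=-0.049, v=-0.146, θ₁=0.034, ω₁=0.163, θ₂=0.019, ω₂=0.024
apply F[7]=+3.451 → step 8: x=-0.051, v=-0.070, θ₁=0.037, ω₁=0.091, θ₂=0.019, ω₂=0.016
apply F[8]=+3.042 → step 9: x=-0.052, v=-0.004, θ₁=0.038, ω₁=0.031, θ₂=0.020, ω₂=0.007
apply F[9]=+2.634 → step 10: x=-0.052, v=0.052, θ₁=0.038, ω₁=-0.018, θ₂=0.020, ω₂=-0.002
apply F[10]=+2.248 → step 11: x=-0.050, v=0.099, θ₁=0.037, ω₁=-0.056, θ₂=0.019, ω₂=-0.011
apply F[11]=+1.891 → step 12: x=-0.048, v=0.137, θ₁=0.036, ω₁=-0.085, θ₂=0.019, ω₂=-0.020
apply F[12]=+1.570 → step 13: x=-0.045, v=0.168, θ₁=0.034, ω₁=-0.106, θ₂=0.019, ω₂=-0.028
apply F[13]=+1.282 → step 14: x=-0.041, v=0.192, θ₁=0.032, ω₁=-0.122, θ₂=0.018, ω₂=-0.035
apply F[14]=+1.030 → step 15: x=-0.037, v=0.211, θ₁=0.029, ω₁=-0.132, θ₂=0.017, ω₂=-0.041
apply F[15]=+0.809 → step 16: x=-0.033, v=0.224, θ₁=0.027, ω₁=-0.138, θ₂=0.016, ω₂=-0.047
apply F[16]=+0.616 → step 17: x=-0.028, v=0.234, θ₁=0.024, ω₁=-0.140, θ₂=0.015, ω₂=-0.051
apply F[17]=+0.450 → step 18: x=-0.023, v=0.240, θ₁=0.021, ω₁=-0.140, θ₂=0.014, ω₂=-0.055
apply F[18]=+0.307 → step 19: x=-0.019, v=0.243, θ₁=0.018, ω₁=-0.138, θ₂=0.013, ω₂=-0.058
apply F[19]=+0.183 → step 20: x=-0.014, v=0.244, θ₁=0.015, ω₁=-0.134, θ₂=0.012, ω₂=-0.060
apply F[20]=+0.076 → step 21: x=-0.009, v=0.243, θ₁=0.013, ω₁=-0.128, θ₂=0.011, ω₂=-0.061
apply F[21]=-0.014 → step 22: x=-0.004, v=0.240, θ₁=0.010, ω₁=-0.122, θ₂=0.010, ω₂=-0.062
apply F[22]=-0.091 → step 23: x=0.001, v=0.236, θ₁=0.008, ω₁=-0.116, θ₂=0.008, ω₂=-0.062
apply F[23]=-0.157 → step 24: x=0.005, v=0.231, θ₁=0.006, ω₁=-0.109, θ₂=0.007, ω₂=-0.061
apply F[24]=-0.212 → step 25: x=0.010, v=0.225, θ₁=0.004, ω₁=-0.101, θ₂=0.006, ω₂=-0.060
apply F[25]=-0.257 → step 26: x=0.014, v=0.218, θ₁=0.002, ω₁=-0.094, θ₂=0.005, ω₂=-0.059
apply F[26]=-0.296 → step 27: x=0.019, v=0.210, θ₁=-0.000, ω₁=-0.087, θ₂=0.004, ω₂=-0.057
apply F[27]=-0.327 → step 28: x=0.023, v=0.203, θ₁=-0.002, ω₁=-0.079, θ₂=0.002, ω₂=-0.055

Answer: x=0.023, v=0.203, θ₁=-0.002, ω₁=-0.079, θ₂=0.002, ω₂=-0.055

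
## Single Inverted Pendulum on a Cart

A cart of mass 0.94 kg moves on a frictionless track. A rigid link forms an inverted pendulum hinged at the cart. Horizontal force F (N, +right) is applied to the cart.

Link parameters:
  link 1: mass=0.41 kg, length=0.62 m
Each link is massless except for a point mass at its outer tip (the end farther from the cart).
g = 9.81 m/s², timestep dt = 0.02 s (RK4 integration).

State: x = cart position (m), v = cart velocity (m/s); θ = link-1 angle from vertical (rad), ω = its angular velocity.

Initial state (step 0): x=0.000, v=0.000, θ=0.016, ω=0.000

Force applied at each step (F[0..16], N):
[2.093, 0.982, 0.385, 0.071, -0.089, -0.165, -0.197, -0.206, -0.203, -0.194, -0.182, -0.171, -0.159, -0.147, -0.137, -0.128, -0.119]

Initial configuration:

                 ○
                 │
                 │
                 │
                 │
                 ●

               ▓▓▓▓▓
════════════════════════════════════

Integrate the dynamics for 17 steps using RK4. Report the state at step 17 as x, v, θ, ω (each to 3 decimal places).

Answer: x=0.016, v=0.024, θ=-0.002, ω=-0.014

Derivation:
apply F[0]=+2.093 → step 1: x=0.000, v=0.043, θ=0.015, ω=-0.065
apply F[1]=+0.982 → step 2: x=0.001, v=0.063, θ=0.014, ω=-0.092
apply F[2]=+0.385 → step 3: x=0.003, v=0.070, θ=0.012, ω=-0.099
apply F[3]=+0.071 → step 4: x=0.004, v=0.070, θ=0.010, ω=-0.097
apply F[4]=-0.089 → step 5: x=0.006, v=0.068, θ=0.008, ω=-0.089
apply F[5]=-0.165 → step 6: x=0.007, v=0.064, θ=0.006, ω=-0.080
apply F[6]=-0.197 → step 7: x=0.008, v=0.059, θ=0.005, ω=-0.071
apply F[7]=-0.206 → step 8: x=0.009, v=0.054, θ=0.004, ω=-0.062
apply F[8]=-0.203 → step 9: x=0.010, v=0.050, θ=0.002, ω=-0.054
apply F[9]=-0.194 → step 10: x=0.011, v=0.045, θ=0.001, ω=-0.046
apply F[10]=-0.182 → step 11: x=0.012, v=0.041, θ=0.001, ω=-0.040
apply F[11]=-0.171 → step 12: x=0.013, v=0.038, θ=-0.000, ω=-0.034
apply F[12]=-0.159 → step 13: x=0.014, v=0.034, θ=-0.001, ω=-0.029
apply F[13]=-0.147 → step 14: x=0.014, v=0.031, θ=-0.001, ω=-0.024
apply F[14]=-0.137 → step 15: x=0.015, v=0.029, θ=-0.002, ω=-0.020
apply F[15]=-0.128 → step 16: x=0.015, v=0.026, θ=-0.002, ω=-0.017
apply F[16]=-0.119 → step 17: x=0.016, v=0.024, θ=-0.002, ω=-0.014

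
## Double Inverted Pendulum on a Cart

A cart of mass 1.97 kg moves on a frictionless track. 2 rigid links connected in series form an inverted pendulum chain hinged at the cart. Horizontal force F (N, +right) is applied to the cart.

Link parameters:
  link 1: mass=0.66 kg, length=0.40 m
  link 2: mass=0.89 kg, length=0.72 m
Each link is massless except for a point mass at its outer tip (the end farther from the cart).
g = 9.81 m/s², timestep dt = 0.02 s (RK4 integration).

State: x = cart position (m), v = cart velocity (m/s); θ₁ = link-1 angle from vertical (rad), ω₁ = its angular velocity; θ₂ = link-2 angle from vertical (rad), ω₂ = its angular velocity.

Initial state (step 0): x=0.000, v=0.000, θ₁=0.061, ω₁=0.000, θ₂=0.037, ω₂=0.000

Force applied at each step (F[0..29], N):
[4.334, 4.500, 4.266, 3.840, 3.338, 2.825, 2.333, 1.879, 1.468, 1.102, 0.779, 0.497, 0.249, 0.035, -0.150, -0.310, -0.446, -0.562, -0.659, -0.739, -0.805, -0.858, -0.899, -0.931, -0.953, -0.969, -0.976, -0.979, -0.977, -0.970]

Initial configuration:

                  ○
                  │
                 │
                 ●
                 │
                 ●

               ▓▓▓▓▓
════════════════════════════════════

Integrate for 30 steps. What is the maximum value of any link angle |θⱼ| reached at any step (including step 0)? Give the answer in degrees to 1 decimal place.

apply F[0]=+4.334 → step 1: x=0.000, v=0.035, θ₁=0.061, ω₁=-0.040, θ₂=0.037, ω₂=-0.015
apply F[1]=+4.500 → step 2: x=0.001, v=0.071, θ₁=0.059, ω₁=-0.086, θ₂=0.036, ω₂=-0.031
apply F[2]=+4.266 → step 3: x=0.003, v=0.105, θ₁=0.057, ω₁=-0.128, θ₂=0.036, ω₂=-0.045
apply F[3]=+3.840 → step 4: x=0.006, v=0.135, θ₁=0.054, ω₁=-0.163, θ₂=0.035, ω₂=-0.058
apply F[4]=+3.338 → step 5: x=0.009, v=0.161, θ₁=0.051, ω₁=-0.189, θ₂=0.033, ω₂=-0.070
apply F[5]=+2.825 → step 6: x=0.012, v=0.182, θ₁=0.047, ω₁=-0.207, θ₂=0.032, ω₂=-0.081
apply F[6]=+2.333 → step 7: x=0.016, v=0.199, θ₁=0.043, ω₁=-0.218, θ₂=0.030, ω₂=-0.089
apply F[7]=+1.879 → step 8: x=0.020, v=0.212, θ₁=0.038, ω₁=-0.223, θ₂=0.028, ω₂=-0.097
apply F[8]=+1.468 → step 9: x=0.024, v=0.221, θ₁=0.034, ω₁=-0.222, θ₂=0.026, ω₂=-0.102
apply F[9]=+1.102 → step 10: x=0.029, v=0.228, θ₁=0.029, ω₁=-0.219, θ₂=0.024, ω₂=-0.106
apply F[10]=+0.779 → step 11: x=0.033, v=0.231, θ₁=0.025, ω₁=-0.212, θ₂=0.022, ω₂=-0.109
apply F[11]=+0.497 → step 12: x=0.038, v=0.233, θ₁=0.021, ω₁=-0.203, θ₂=0.020, ω₂=-0.110
apply F[12]=+0.249 → step 13: x=0.043, v=0.232, θ₁=0.017, ω₁=-0.193, θ₂=0.018, ω₂=-0.110
apply F[13]=+0.035 → step 14: x=0.047, v=0.230, θ₁=0.013, ω₁=-0.181, θ₂=0.015, ω₂=-0.109
apply F[14]=-0.150 → step 15: x=0.052, v=0.227, θ₁=0.010, ω₁=-0.169, θ₂=0.013, ω₂=-0.108
apply F[15]=-0.310 → step 16: x=0.056, v=0.223, θ₁=0.007, ω₁=-0.157, θ₂=0.011, ω₂=-0.105
apply F[16]=-0.446 → step 17: x=0.061, v=0.217, θ₁=0.004, ω₁=-0.144, θ₂=0.009, ω₂=-0.102
apply F[17]=-0.562 → step 18: x=0.065, v=0.211, θ₁=0.001, ω₁=-0.132, θ₂=0.007, ω₂=-0.098
apply F[18]=-0.659 → step 19: x=0.069, v=0.205, θ₁=-0.002, ω₁=-0.120, θ₂=0.005, ω₂=-0.094
apply F[19]=-0.739 → step 20: x=0.073, v=0.198, θ₁=-0.004, ω₁=-0.109, θ₂=0.003, ω₂=-0.089
apply F[20]=-0.805 → step 21: x=0.077, v=0.190, θ₁=-0.006, ω₁=-0.098, θ₂=0.002, ω₂=-0.084
apply F[21]=-0.858 → step 22: x=0.081, v=0.183, θ₁=-0.008, ω₁=-0.087, θ₂=-0.000, ω₂=-0.080
apply F[22]=-0.899 → step 23: x=0.084, v=0.175, θ₁=-0.010, ω₁=-0.078, θ₂=-0.002, ω₂=-0.074
apply F[23]=-0.931 → step 24: x=0.088, v=0.167, θ₁=-0.011, ω₁=-0.068, θ₂=-0.003, ω₂=-0.069
apply F[24]=-0.953 → step 25: x=0.091, v=0.159, θ₁=-0.012, ω₁=-0.060, θ₂=-0.004, ω₂=-0.064
apply F[25]=-0.969 → step 26: x=0.094, v=0.151, θ₁=-0.013, ω₁=-0.052, θ₂=-0.006, ω₂=-0.059
apply F[26]=-0.976 → step 27: x=0.097, v=0.144, θ₁=-0.014, ω₁=-0.044, θ₂=-0.007, ω₂=-0.054
apply F[27]=-0.979 → step 28: x=0.100, v=0.136, θ₁=-0.015, ω₁=-0.037, θ₂=-0.008, ω₂=-0.049
apply F[28]=-0.977 → step 29: x=0.103, v=0.129, θ₁=-0.016, ω₁=-0.031, θ₂=-0.009, ω₂=-0.045
apply F[29]=-0.970 → step 30: x=0.105, v=0.121, θ₁=-0.017, ω₁=-0.025, θ₂=-0.010, ω₂=-0.040
Max |angle| over trajectory = 0.061 rad = 3.5°.

Answer: 3.5°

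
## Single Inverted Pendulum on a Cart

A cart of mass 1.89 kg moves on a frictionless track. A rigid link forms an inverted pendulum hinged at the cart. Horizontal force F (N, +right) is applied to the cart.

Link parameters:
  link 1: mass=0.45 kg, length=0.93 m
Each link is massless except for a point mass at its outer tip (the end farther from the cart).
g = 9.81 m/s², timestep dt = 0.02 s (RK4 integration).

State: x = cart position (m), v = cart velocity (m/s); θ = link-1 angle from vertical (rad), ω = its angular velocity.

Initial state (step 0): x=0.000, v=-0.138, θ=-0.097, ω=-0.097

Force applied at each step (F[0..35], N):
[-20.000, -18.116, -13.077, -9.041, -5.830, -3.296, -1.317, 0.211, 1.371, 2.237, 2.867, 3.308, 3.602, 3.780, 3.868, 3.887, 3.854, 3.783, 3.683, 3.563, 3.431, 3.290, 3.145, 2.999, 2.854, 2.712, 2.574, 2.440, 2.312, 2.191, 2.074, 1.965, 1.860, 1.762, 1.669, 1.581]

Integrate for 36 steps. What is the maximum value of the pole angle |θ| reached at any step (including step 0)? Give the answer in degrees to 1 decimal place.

Answer: 5.6°

Derivation:
apply F[0]=-20.000 → step 1: x=-0.005, v=-0.345, θ=-0.097, ω=0.104
apply F[1]=-18.116 → step 2: x=-0.014, v=-0.532, θ=-0.093, ω=0.284
apply F[2]=-13.077 → step 3: x=-0.026, v=-0.666, θ=-0.086, ω=0.408
apply F[3]=-9.041 → step 4: x=-0.040, v=-0.757, θ=-0.077, ω=0.489
apply F[4]=-5.830 → step 5: x=-0.056, v=-0.816, θ=-0.067, ω=0.537
apply F[5]=-3.296 → step 6: x=-0.072, v=-0.848, θ=-0.056, ω=0.558
apply F[6]=-1.317 → step 7: x=-0.089, v=-0.859, θ=-0.045, ω=0.560
apply F[7]=+0.211 → step 8: x=-0.106, v=-0.855, θ=-0.034, ω=0.547
apply F[8]=+1.371 → step 9: x=-0.123, v=-0.840, θ=-0.023, ω=0.525
apply F[9]=+2.237 → step 10: x=-0.140, v=-0.815, θ=-0.013, ω=0.494
apply F[10]=+2.867 → step 11: x=-0.156, v=-0.784, θ=-0.003, ω=0.460
apply F[11]=+3.308 → step 12: x=-0.171, v=-0.749, θ=0.006, ω=0.422
apply F[12]=+3.602 → step 13: x=-0.186, v=-0.712, θ=0.014, ω=0.384
apply F[13]=+3.780 → step 14: x=-0.200, v=-0.673, θ=0.021, ω=0.345
apply F[14]=+3.868 → step 15: x=-0.213, v=-0.633, θ=0.027, ω=0.308
apply F[15]=+3.887 → step 16: x=-0.225, v=-0.593, θ=0.033, ω=0.271
apply F[16]=+3.854 → step 17: x=-0.236, v=-0.554, θ=0.038, ω=0.237
apply F[17]=+3.783 → step 18: x=-0.247, v=-0.516, θ=0.043, ω=0.205
apply F[18]=+3.683 → step 19: x=-0.257, v=-0.479, θ=0.046, ω=0.174
apply F[19]=+3.563 → step 20: x=-0.266, v=-0.444, θ=0.050, ω=0.146
apply F[20]=+3.431 → step 21: x=-0.275, v=-0.410, θ=0.052, ω=0.121
apply F[21]=+3.290 → step 22: x=-0.283, v=-0.377, θ=0.055, ω=0.097
apply F[22]=+3.145 → step 23: x=-0.290, v=-0.347, θ=0.056, ω=0.076
apply F[23]=+2.999 → step 24: x=-0.297, v=-0.318, θ=0.058, ω=0.057
apply F[24]=+2.854 → step 25: x=-0.303, v=-0.290, θ=0.059, ω=0.040
apply F[25]=+2.712 → step 26: x=-0.308, v=-0.264, θ=0.059, ω=0.024
apply F[26]=+2.574 → step 27: x=-0.313, v=-0.240, θ=0.060, ω=0.011
apply F[27]=+2.440 → step 28: x=-0.318, v=-0.217, θ=0.060, ω=-0.001
apply F[28]=+2.312 → step 29: x=-0.322, v=-0.195, θ=0.060, ω=-0.012
apply F[29]=+2.191 → step 30: x=-0.326, v=-0.175, θ=0.059, ω=-0.022
apply F[30]=+2.074 → step 31: x=-0.329, v=-0.155, θ=0.059, ω=-0.030
apply F[31]=+1.965 → step 32: x=-0.332, v=-0.137, θ=0.058, ω=-0.037
apply F[32]=+1.860 → step 33: x=-0.334, v=-0.120, θ=0.057, ω=-0.043
apply F[33]=+1.762 → step 34: x=-0.337, v=-0.104, θ=0.056, ω=-0.048
apply F[34]=+1.669 → step 35: x=-0.339, v=-0.089, θ=0.055, ω=-0.052
apply F[35]=+1.581 → step 36: x=-0.340, v=-0.075, θ=0.054, ω=-0.056
Max |angle| over trajectory = 0.097 rad = 5.6°.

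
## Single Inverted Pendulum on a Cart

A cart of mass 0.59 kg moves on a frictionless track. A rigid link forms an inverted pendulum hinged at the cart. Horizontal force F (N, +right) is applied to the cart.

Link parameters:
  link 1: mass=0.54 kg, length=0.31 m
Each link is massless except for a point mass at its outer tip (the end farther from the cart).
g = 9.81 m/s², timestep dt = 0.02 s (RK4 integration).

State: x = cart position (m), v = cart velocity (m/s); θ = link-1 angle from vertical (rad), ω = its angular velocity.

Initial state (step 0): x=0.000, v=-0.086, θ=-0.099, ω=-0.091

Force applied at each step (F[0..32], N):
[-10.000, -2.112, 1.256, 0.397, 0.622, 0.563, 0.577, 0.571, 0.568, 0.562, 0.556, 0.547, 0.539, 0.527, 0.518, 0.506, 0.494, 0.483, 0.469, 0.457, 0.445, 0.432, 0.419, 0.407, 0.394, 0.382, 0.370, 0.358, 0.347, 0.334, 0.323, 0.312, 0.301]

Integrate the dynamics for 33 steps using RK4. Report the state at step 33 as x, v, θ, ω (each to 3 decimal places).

apply F[0]=-10.000 → step 1: x=-0.005, v=-0.405, θ=-0.091, ω=0.872
apply F[1]=-2.112 → step 2: x=-0.014, v=-0.462, θ=-0.072, ω=1.004
apply F[2]=+1.256 → step 3: x=-0.022, v=-0.409, θ=-0.055, ω=0.792
apply F[3]=+0.397 → step 4: x=-0.030, v=-0.387, θ=-0.040, ω=0.692
apply F[4]=+0.622 → step 5: x=-0.038, v=-0.360, θ=-0.027, ω=0.584
apply F[5]=+0.563 → step 6: x=-0.045, v=-0.337, θ=-0.016, ω=0.497
apply F[6]=+0.577 → step 7: x=-0.051, v=-0.316, θ=-0.007, ω=0.420
apply F[7]=+0.571 → step 8: x=-0.057, v=-0.296, θ=0.001, ω=0.354
apply F[8]=+0.568 → step 9: x=-0.063, v=-0.277, θ=0.007, ω=0.297
apply F[9]=+0.562 → step 10: x=-0.068, v=-0.260, θ=0.013, ω=0.247
apply F[10]=+0.556 → step 11: x=-0.073, v=-0.244, θ=0.017, ω=0.205
apply F[11]=+0.547 → step 12: x=-0.078, v=-0.229, θ=0.021, ω=0.168
apply F[12]=+0.539 → step 13: x=-0.083, v=-0.214, θ=0.024, ω=0.136
apply F[13]=+0.527 → step 14: x=-0.087, v=-0.201, θ=0.026, ω=0.109
apply F[14]=+0.518 → step 15: x=-0.091, v=-0.188, θ=0.028, ω=0.085
apply F[15]=+0.506 → step 16: x=-0.094, v=-0.176, θ=0.030, ω=0.065
apply F[16]=+0.494 → step 17: x=-0.098, v=-0.165, θ=0.031, ω=0.048
apply F[17]=+0.483 → step 18: x=-0.101, v=-0.154, θ=0.032, ω=0.033
apply F[18]=+0.469 → step 19: x=-0.104, v=-0.144, θ=0.032, ω=0.021
apply F[19]=+0.457 → step 20: x=-0.107, v=-0.135, θ=0.033, ω=0.010
apply F[20]=+0.445 → step 21: x=-0.109, v=-0.125, θ=0.033, ω=0.001
apply F[21]=+0.432 → step 22: x=-0.112, v=-0.117, θ=0.033, ω=-0.007
apply F[22]=+0.419 → step 23: x=-0.114, v=-0.108, θ=0.032, ω=-0.013
apply F[23]=+0.407 → step 24: x=-0.116, v=-0.100, θ=0.032, ω=-0.019
apply F[24]=+0.394 → step 25: x=-0.118, v=-0.092, θ=0.032, ω=-0.023
apply F[25]=+0.382 → step 26: x=-0.120, v=-0.085, θ=0.031, ω=-0.027
apply F[26]=+0.370 → step 27: x=-0.121, v=-0.078, θ=0.031, ω=-0.030
apply F[27]=+0.358 → step 28: x=-0.123, v=-0.071, θ=0.030, ω=-0.032
apply F[28]=+0.347 → step 29: x=-0.124, v=-0.065, θ=0.029, ω=-0.035
apply F[29]=+0.334 → step 30: x=-0.125, v=-0.059, θ=0.029, ω=-0.036
apply F[30]=+0.323 → step 31: x=-0.127, v=-0.053, θ=0.028, ω=-0.037
apply F[31]=+0.312 → step 32: x=-0.128, v=-0.047, θ=0.027, ω=-0.038
apply F[32]=+0.301 → step 33: x=-0.128, v=-0.042, θ=0.026, ω=-0.039

Answer: x=-0.128, v=-0.042, θ=0.026, ω=-0.039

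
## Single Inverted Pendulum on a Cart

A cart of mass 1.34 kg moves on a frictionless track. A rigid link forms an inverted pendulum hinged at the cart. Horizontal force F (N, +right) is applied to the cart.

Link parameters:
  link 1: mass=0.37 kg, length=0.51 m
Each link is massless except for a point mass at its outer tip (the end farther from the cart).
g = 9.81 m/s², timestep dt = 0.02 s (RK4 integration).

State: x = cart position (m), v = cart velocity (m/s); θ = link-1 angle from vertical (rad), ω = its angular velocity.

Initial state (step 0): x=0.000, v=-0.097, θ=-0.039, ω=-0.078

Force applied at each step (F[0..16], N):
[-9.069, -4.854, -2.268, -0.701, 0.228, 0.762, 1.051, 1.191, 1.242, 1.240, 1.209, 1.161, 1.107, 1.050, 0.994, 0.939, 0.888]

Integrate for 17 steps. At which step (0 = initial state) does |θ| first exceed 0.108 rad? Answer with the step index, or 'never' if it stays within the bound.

apply F[0]=-9.069 → step 1: x=-0.003, v=-0.230, θ=-0.038, ω=0.168
apply F[1]=-4.854 → step 2: x=-0.009, v=-0.301, θ=-0.034, ω=0.292
apply F[2]=-2.268 → step 3: x=-0.015, v=-0.333, θ=-0.027, ω=0.344
apply F[3]=-0.701 → step 4: x=-0.022, v=-0.342, θ=-0.020, ω=0.353
apply F[4]=+0.228 → step 5: x=-0.028, v=-0.338, θ=-0.013, ω=0.338
apply F[5]=+0.762 → step 6: x=-0.035, v=-0.326, θ=-0.007, ω=0.310
apply F[6]=+1.051 → step 7: x=-0.041, v=-0.310, θ=-0.001, ω=0.278
apply F[7]=+1.191 → step 8: x=-0.047, v=-0.292, θ=0.004, ω=0.244
apply F[8]=+1.242 → step 9: x=-0.053, v=-0.274, θ=0.009, ω=0.211
apply F[9]=+1.240 → step 10: x=-0.058, v=-0.256, θ=0.013, ω=0.180
apply F[10]=+1.209 → step 11: x=-0.063, v=-0.239, θ=0.016, ω=0.151
apply F[11]=+1.161 → step 12: x=-0.068, v=-0.223, θ=0.019, ω=0.126
apply F[12]=+1.107 → step 13: x=-0.072, v=-0.207, θ=0.021, ω=0.103
apply F[13]=+1.050 → step 14: x=-0.076, v=-0.193, θ=0.023, ω=0.084
apply F[14]=+0.994 → step 15: x=-0.080, v=-0.179, θ=0.024, ω=0.066
apply F[15]=+0.939 → step 16: x=-0.083, v=-0.166, θ=0.026, ω=0.051
apply F[16]=+0.888 → step 17: x=-0.087, v=-0.155, θ=0.027, ω=0.038
max |θ| = 0.039 ≤ 0.108 over all 18 states.

Answer: never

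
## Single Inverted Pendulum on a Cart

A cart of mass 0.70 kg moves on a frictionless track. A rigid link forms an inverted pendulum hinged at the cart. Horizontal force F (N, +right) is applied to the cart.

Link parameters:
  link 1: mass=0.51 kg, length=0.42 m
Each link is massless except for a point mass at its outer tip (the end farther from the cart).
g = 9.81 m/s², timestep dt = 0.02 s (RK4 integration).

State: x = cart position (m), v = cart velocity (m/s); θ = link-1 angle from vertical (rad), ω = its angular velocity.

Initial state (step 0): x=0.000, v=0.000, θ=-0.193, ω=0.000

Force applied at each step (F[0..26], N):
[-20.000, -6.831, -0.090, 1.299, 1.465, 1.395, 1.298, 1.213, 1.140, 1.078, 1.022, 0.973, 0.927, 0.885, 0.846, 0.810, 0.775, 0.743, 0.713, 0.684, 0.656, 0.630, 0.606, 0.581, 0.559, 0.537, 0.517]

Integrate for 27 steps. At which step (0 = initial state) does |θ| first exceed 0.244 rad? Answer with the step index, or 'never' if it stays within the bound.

Answer: never

Derivation:
apply F[0]=-20.000 → step 1: x=-0.005, v=-0.532, θ=-0.181, ω=1.156
apply F[1]=-6.831 → step 2: x=-0.018, v=-0.702, θ=-0.155, ω=1.476
apply F[2]=-0.090 → step 3: x=-0.032, v=-0.686, θ=-0.127, ω=1.374
apply F[3]=+1.299 → step 4: x=-0.045, v=-0.635, θ=-0.101, ω=1.199
apply F[4]=+1.465 → step 5: x=-0.057, v=-0.581, θ=-0.079, ω=1.030
apply F[5]=+1.395 → step 6: x=-0.068, v=-0.532, θ=-0.060, ω=0.881
apply F[6]=+1.298 → step 7: x=-0.078, v=-0.488, θ=-0.043, ω=0.753
apply F[7]=+1.213 → step 8: x=-0.088, v=-0.448, θ=-0.029, ω=0.641
apply F[8]=+1.140 → step 9: x=-0.096, v=-0.412, θ=-0.018, ω=0.545
apply F[9]=+1.078 → step 10: x=-0.104, v=-0.380, θ=-0.008, ω=0.462
apply F[10]=+1.022 → step 11: x=-0.111, v=-0.350, θ=0.001, ω=0.390
apply F[11]=+0.973 → step 12: x=-0.118, v=-0.323, θ=0.008, ω=0.327
apply F[12]=+0.927 → step 13: x=-0.124, v=-0.298, θ=0.014, ω=0.273
apply F[13]=+0.885 → step 14: x=-0.130, v=-0.275, θ=0.019, ω=0.226
apply F[14]=+0.846 → step 15: x=-0.135, v=-0.254, θ=0.023, ω=0.186
apply F[15]=+0.810 → step 16: x=-0.140, v=-0.235, θ=0.027, ω=0.151
apply F[16]=+0.775 → step 17: x=-0.145, v=-0.216, θ=0.029, ω=0.121
apply F[17]=+0.743 → step 18: x=-0.149, v=-0.199, θ=0.031, ω=0.095
apply F[18]=+0.713 → step 19: x=-0.153, v=-0.184, θ=0.033, ω=0.073
apply F[19]=+0.684 → step 20: x=-0.156, v=-0.169, θ=0.034, ω=0.053
apply F[20]=+0.656 → step 21: x=-0.159, v=-0.155, θ=0.035, ω=0.037
apply F[21]=+0.630 → step 22: x=-0.162, v=-0.142, θ=0.036, ω=0.023
apply F[22]=+0.606 → step 23: x=-0.165, v=-0.130, θ=0.036, ω=0.011
apply F[23]=+0.581 → step 24: x=-0.168, v=-0.119, θ=0.036, ω=0.001
apply F[24]=+0.559 → step 25: x=-0.170, v=-0.108, θ=0.036, ω=-0.008
apply F[25]=+0.537 → step 26: x=-0.172, v=-0.098, θ=0.036, ω=-0.015
apply F[26]=+0.517 → step 27: x=-0.174, v=-0.088, θ=0.036, ω=-0.021
max |θ| = 0.193 ≤ 0.244 over all 28 states.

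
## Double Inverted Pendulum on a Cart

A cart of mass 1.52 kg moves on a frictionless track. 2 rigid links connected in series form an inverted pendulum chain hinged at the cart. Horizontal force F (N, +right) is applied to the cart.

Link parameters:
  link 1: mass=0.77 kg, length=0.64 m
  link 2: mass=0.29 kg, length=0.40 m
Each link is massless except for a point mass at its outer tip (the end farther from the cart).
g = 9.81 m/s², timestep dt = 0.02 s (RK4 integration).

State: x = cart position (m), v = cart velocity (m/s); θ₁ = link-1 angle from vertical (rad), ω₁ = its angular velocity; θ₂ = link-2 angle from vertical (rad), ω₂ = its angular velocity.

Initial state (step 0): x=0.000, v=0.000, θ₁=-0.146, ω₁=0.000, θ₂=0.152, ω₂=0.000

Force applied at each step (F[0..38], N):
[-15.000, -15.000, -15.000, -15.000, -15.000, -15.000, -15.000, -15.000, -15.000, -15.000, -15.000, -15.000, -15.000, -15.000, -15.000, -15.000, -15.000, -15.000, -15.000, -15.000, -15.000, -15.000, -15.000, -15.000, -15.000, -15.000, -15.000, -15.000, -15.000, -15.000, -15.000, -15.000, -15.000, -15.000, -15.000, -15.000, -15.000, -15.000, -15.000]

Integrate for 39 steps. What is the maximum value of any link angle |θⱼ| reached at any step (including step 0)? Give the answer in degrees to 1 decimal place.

apply F[0]=-15.000 → step 1: x=-0.002, v=-0.176, θ₁=-0.144, ω₁=0.192, θ₂=0.154, ω₂=0.215
apply F[1]=-15.000 → step 2: x=-0.007, v=-0.353, θ₁=-0.138, ω₁=0.388, θ₂=0.161, ω₂=0.428
apply F[2]=-15.000 → step 3: x=-0.016, v=-0.531, θ₁=-0.129, ω₁=0.588, θ₂=0.171, ω₂=0.639
apply F[3]=-15.000 → step 4: x=-0.028, v=-0.711, θ₁=-0.115, ω₁=0.797, θ₂=0.186, ω₂=0.845
apply F[4]=-15.000 → step 5: x=-0.044, v=-0.894, θ₁=-0.097, ω₁=1.017, θ₂=0.205, ω₂=1.045
apply F[5]=-15.000 → step 6: x=-0.064, v=-1.080, θ₁=-0.074, ω₁=1.251, θ₂=0.228, ω₂=1.235
apply F[6]=-15.000 → step 7: x=-0.088, v=-1.270, θ₁=-0.046, ω₁=1.502, θ₂=0.254, ω₂=1.413
apply F[7]=-15.000 → step 8: x=-0.115, v=-1.464, θ₁=-0.014, ω₁=1.772, θ₂=0.284, ω₂=1.573
apply F[8]=-15.000 → step 9: x=-0.146, v=-1.662, θ₁=0.025, ω₁=2.062, θ₂=0.317, ω₂=1.711
apply F[9]=-15.000 → step 10: x=-0.181, v=-1.863, θ₁=0.069, ω₁=2.375, θ₂=0.353, ω₂=1.823
apply F[10]=-15.000 → step 11: x=-0.221, v=-2.065, θ₁=0.120, ω₁=2.709, θ₂=0.390, ω₂=1.902
apply F[11]=-15.000 → step 12: x=-0.264, v=-2.268, θ₁=0.177, ω₁=3.063, θ₂=0.428, ω₂=1.945
apply F[12]=-15.000 → step 13: x=-0.311, v=-2.466, θ₁=0.242, ω₁=3.432, θ₂=0.467, ω₂=1.951
apply F[13]=-15.000 → step 14: x=-0.363, v=-2.656, θ₁=0.315, ω₁=3.808, θ₂=0.506, ω₂=1.924
apply F[14]=-15.000 → step 15: x=-0.417, v=-2.832, θ₁=0.395, ω₁=4.183, θ₂=0.544, ω₂=1.873
apply F[15]=-15.000 → step 16: x=-0.476, v=-2.988, θ₁=0.482, ω₁=4.545, θ₂=0.581, ω₂=1.814
apply F[16]=-15.000 → step 17: x=-0.537, v=-3.119, θ₁=0.576, ω₁=4.885, θ₂=0.617, ω₂=1.769
apply F[17]=-15.000 → step 18: x=-0.600, v=-3.221, θ₁=0.677, ω₁=5.195, θ₂=0.652, ω₂=1.764
apply F[18]=-15.000 → step 19: x=-0.665, v=-3.291, θ₁=0.784, ω₁=5.472, θ₂=0.688, ω₂=1.821
apply F[19]=-15.000 → step 20: x=-0.732, v=-3.331, θ₁=0.896, ω₁=5.716, θ₂=0.725, ω₂=1.960
apply F[20]=-15.000 → step 21: x=-0.798, v=-3.339, θ₁=1.012, ω₁=5.931, θ₂=0.767, ω₂=2.197
apply F[21]=-15.000 → step 22: x=-0.865, v=-3.319, θ₁=1.133, ω₁=6.124, θ₂=0.814, ω₂=2.538
apply F[22]=-15.000 → step 23: x=-0.931, v=-3.272, θ₁=1.257, ω₁=6.302, θ₂=0.869, ω₂=2.987
apply F[23]=-15.000 → step 24: x=-0.996, v=-3.200, θ₁=1.385, ω₁=6.468, θ₂=0.934, ω₂=3.548
apply F[24]=-15.000 → step 25: x=-1.059, v=-3.103, θ₁=1.516, ω₁=6.629, θ₂=1.012, ω₂=4.222
apply F[25]=-15.000 → step 26: x=-1.120, v=-2.983, θ₁=1.650, ω₁=6.785, θ₂=1.104, ω₂=5.009
apply F[26]=-15.000 → step 27: x=-1.178, v=-2.841, θ₁=1.787, ω₁=6.936, θ₂=1.213, ω₂=5.913
apply F[27]=-15.000 → step 28: x=-1.233, v=-2.677, θ₁=1.927, ω₁=7.079, θ₂=1.341, ω₂=6.936
apply F[28]=-15.000 → step 29: x=-1.285, v=-2.493, θ₁=2.070, ω₁=7.208, θ₂=1.491, ω₂=8.078
apply F[29]=-15.000 → step 30: x=-1.333, v=-2.293, θ₁=2.216, ω₁=7.315, θ₂=1.665, ω₂=9.333
apply F[30]=-15.000 → step 31: x=-1.377, v=-2.082, θ₁=2.363, ω₁=7.391, θ₂=1.865, ω₂=10.677
apply F[31]=-15.000 → step 32: x=-1.416, v=-1.872, θ₁=2.511, ω₁=7.432, θ₂=2.092, ω₂=12.056
apply F[32]=-15.000 → step 33: x=-1.452, v=-1.683, θ₁=2.660, ω₁=7.439, θ₂=2.347, ω₂=13.356
apply F[33]=-15.000 → step 34: x=-1.484, v=-1.547, θ₁=2.808, ω₁=7.423, θ₂=2.625, ω₂=14.383
apply F[34]=-15.000 → step 35: x=-1.514, v=-1.505, θ₁=2.957, ω₁=7.395, θ₂=2.919, ω₂=14.894
apply F[35]=-15.000 → step 36: x=-1.545, v=-1.596, θ₁=3.104, ω₁=7.346, θ₂=3.216, ω₂=14.718
apply F[36]=-15.000 → step 37: x=-1.579, v=-1.824, θ₁=3.250, ω₁=7.242, θ₂=3.503, ω₂=13.911
apply F[37]=-15.000 → step 38: x=-1.619, v=-2.159, θ₁=3.393, ω₁=7.054, θ₂=3.770, ω₂=12.723
apply F[38]=-15.000 → step 39: x=-1.666, v=-2.555, θ₁=3.532, ω₁=6.780, θ₂=4.011, ω₂=11.429
Max |angle| over trajectory = 4.011 rad = 229.8°.

Answer: 229.8°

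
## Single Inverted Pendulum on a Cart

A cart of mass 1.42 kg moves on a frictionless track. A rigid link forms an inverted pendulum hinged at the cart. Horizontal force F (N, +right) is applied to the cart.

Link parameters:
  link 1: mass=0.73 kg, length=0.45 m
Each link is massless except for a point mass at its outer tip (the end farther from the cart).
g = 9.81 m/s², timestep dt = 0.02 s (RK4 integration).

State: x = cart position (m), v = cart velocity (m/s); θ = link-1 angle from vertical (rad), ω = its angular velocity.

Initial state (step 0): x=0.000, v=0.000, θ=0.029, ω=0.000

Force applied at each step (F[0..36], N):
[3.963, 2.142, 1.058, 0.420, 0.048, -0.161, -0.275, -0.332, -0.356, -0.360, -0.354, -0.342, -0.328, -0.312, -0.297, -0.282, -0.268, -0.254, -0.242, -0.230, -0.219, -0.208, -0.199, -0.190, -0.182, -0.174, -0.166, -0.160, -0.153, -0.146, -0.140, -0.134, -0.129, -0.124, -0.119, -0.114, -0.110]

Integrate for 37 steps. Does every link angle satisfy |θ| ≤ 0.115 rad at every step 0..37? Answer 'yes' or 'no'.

apply F[0]=+3.963 → step 1: x=0.001, v=0.053, θ=0.028, ω=-0.105
apply F[1]=+2.142 → step 2: x=0.002, v=0.080, θ=0.025, ω=-0.154
apply F[2]=+1.058 → step 3: x=0.004, v=0.093, θ=0.022, ω=-0.172
apply F[3]=+0.420 → step 4: x=0.005, v=0.097, θ=0.019, ω=-0.172
apply F[4]=+0.048 → step 5: x=0.007, v=0.096, θ=0.015, ω=-0.162
apply F[5]=-0.161 → step 6: x=0.009, v=0.092, θ=0.012, ω=-0.148
apply F[6]=-0.275 → step 7: x=0.011, v=0.087, θ=0.009, ω=-0.132
apply F[7]=-0.332 → step 8: x=0.013, v=0.082, θ=0.007, ω=-0.116
apply F[8]=-0.356 → step 9: x=0.014, v=0.076, θ=0.005, ω=-0.101
apply F[9]=-0.360 → step 10: x=0.016, v=0.071, θ=0.003, ω=-0.087
apply F[10]=-0.354 → step 11: x=0.017, v=0.065, θ=0.001, ω=-0.075
apply F[11]=-0.342 → step 12: x=0.018, v=0.060, θ=-0.000, ω=-0.064
apply F[12]=-0.328 → step 13: x=0.020, v=0.056, θ=-0.001, ω=-0.054
apply F[13]=-0.312 → step 14: x=0.021, v=0.052, θ=-0.002, ω=-0.045
apply F[14]=-0.297 → step 15: x=0.022, v=0.048, θ=-0.003, ω=-0.038
apply F[15]=-0.282 → step 16: x=0.023, v=0.044, θ=-0.004, ω=-0.031
apply F[16]=-0.268 → step 17: x=0.023, v=0.041, θ=-0.004, ω=-0.026
apply F[17]=-0.254 → step 18: x=0.024, v=0.038, θ=-0.005, ω=-0.021
apply F[18]=-0.242 → step 19: x=0.025, v=0.035, θ=-0.005, ω=-0.016
apply F[19]=-0.230 → step 20: x=0.026, v=0.032, θ=-0.005, ω=-0.013
apply F[20]=-0.219 → step 21: x=0.026, v=0.030, θ=-0.006, ω=-0.009
apply F[21]=-0.208 → step 22: x=0.027, v=0.027, θ=-0.006, ω=-0.007
apply F[22]=-0.199 → step 23: x=0.027, v=0.025, θ=-0.006, ω=-0.004
apply F[23]=-0.190 → step 24: x=0.028, v=0.023, θ=-0.006, ω=-0.002
apply F[24]=-0.182 → step 25: x=0.028, v=0.021, θ=-0.006, ω=-0.001
apply F[25]=-0.174 → step 26: x=0.029, v=0.019, θ=-0.006, ω=0.001
apply F[26]=-0.166 → step 27: x=0.029, v=0.017, θ=-0.006, ω=0.002
apply F[27]=-0.160 → step 28: x=0.029, v=0.016, θ=-0.006, ω=0.003
apply F[28]=-0.153 → step 29: x=0.030, v=0.014, θ=-0.006, ω=0.004
apply F[29]=-0.146 → step 30: x=0.030, v=0.013, θ=-0.006, ω=0.005
apply F[30]=-0.140 → step 31: x=0.030, v=0.011, θ=-0.006, ω=0.005
apply F[31]=-0.134 → step 32: x=0.030, v=0.010, θ=-0.006, ω=0.006
apply F[32]=-0.129 → step 33: x=0.031, v=0.009, θ=-0.005, ω=0.006
apply F[33]=-0.124 → step 34: x=0.031, v=0.008, θ=-0.005, ω=0.007
apply F[34]=-0.119 → step 35: x=0.031, v=0.006, θ=-0.005, ω=0.007
apply F[35]=-0.114 → step 36: x=0.031, v=0.005, θ=-0.005, ω=0.007
apply F[36]=-0.110 → step 37: x=0.031, v=0.004, θ=-0.005, ω=0.007
Max |angle| over trajectory = 0.029 rad; bound = 0.115 → within bound.

Answer: yes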